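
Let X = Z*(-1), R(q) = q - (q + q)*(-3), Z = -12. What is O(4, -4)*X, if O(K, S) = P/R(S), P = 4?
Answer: -12/7 ≈ -1.7143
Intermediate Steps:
R(q) = 7*q (R(q) = q - 2*q*(-3) = q - (-6)*q = q + 6*q = 7*q)
X = 12 (X = -12*(-1) = 12)
O(K, S) = 4/(7*S) (O(K, S) = 4/((7*S)) = 4*(1/(7*S)) = 4/(7*S))
O(4, -4)*X = ((4/7)/(-4))*12 = ((4/7)*(-¼))*12 = -⅐*12 = -12/7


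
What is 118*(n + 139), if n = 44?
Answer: 21594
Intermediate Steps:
118*(n + 139) = 118*(44 + 139) = 118*183 = 21594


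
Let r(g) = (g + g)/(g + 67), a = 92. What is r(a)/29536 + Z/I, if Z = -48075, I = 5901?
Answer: -9407078459/1154684076 ≈ -8.1469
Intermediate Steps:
r(g) = 2*g/(67 + g) (r(g) = (2*g)/(67 + g) = 2*g/(67 + g))
r(a)/29536 + Z/I = (2*92/(67 + 92))/29536 - 48075/5901 = (2*92/159)*(1/29536) - 48075*1/5901 = (2*92*(1/159))*(1/29536) - 16025/1967 = (184/159)*(1/29536) - 16025/1967 = 23/587028 - 16025/1967 = -9407078459/1154684076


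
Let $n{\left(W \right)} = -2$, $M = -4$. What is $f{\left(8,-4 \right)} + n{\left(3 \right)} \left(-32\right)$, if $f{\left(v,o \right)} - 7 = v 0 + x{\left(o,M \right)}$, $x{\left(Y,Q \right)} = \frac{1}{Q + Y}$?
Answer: $\frac{567}{8} \approx 70.875$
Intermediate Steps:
$f{\left(v,o \right)} = 7 + \frac{1}{-4 + o}$ ($f{\left(v,o \right)} = 7 + \left(v 0 + \frac{1}{-4 + o}\right) = 7 + \left(0 + \frac{1}{-4 + o}\right) = 7 + \frac{1}{-4 + o}$)
$f{\left(8,-4 \right)} + n{\left(3 \right)} \left(-32\right) = \frac{-27 + 7 \left(-4\right)}{-4 - 4} - -64 = \frac{-27 - 28}{-8} + 64 = \left(- \frac{1}{8}\right) \left(-55\right) + 64 = \frac{55}{8} + 64 = \frac{567}{8}$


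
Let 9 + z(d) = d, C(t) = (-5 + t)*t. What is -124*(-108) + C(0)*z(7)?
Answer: 13392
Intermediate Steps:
C(t) = t*(-5 + t)
z(d) = -9 + d
-124*(-108) + C(0)*z(7) = -124*(-108) + (0*(-5 + 0))*(-9 + 7) = 13392 + (0*(-5))*(-2) = 13392 + 0*(-2) = 13392 + 0 = 13392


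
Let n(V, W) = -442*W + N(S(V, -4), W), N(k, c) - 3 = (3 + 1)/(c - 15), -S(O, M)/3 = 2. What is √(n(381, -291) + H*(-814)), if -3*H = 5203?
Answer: √4006508405/51 ≈ 1241.1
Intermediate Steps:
H = -5203/3 (H = -⅓*5203 = -5203/3 ≈ -1734.3)
S(O, M) = -6 (S(O, M) = -3*2 = -6)
N(k, c) = 3 + 4/(-15 + c) (N(k, c) = 3 + (3 + 1)/(c - 15) = 3 + 4/(-15 + c))
n(V, W) = -442*W + (-41 + 3*W)/(-15 + W)
√(n(381, -291) + H*(-814)) = √((-41 - 442*(-291)² + 6633*(-291))/(-15 - 291) - 5203/3*(-814)) = √((-41 - 442*84681 - 1930203)/(-306) + 4235242/3) = √(-(-41 - 37429002 - 1930203)/306 + 4235242/3) = √(-1/306*(-39359246) + 4235242/3) = √(19679623/153 + 4235242/3) = √(235676965/153) = √4006508405/51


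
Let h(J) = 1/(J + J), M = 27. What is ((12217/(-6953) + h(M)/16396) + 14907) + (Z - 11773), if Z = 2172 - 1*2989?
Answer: 14252808934409/6156074952 ≈ 2315.2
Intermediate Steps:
Z = -817 (Z = 2172 - 2989 = -817)
h(J) = 1/(2*J)
((12217/(-6953) + h(M)/16396) + 14907) + (Z - 11773) = ((12217/(-6953) + ((½)/27)/16396) + 14907) + (-817 - 11773) = ((12217*(-1/6953) + ((½)*(1/27))*(1/16396)) + 14907) - 12590 = ((-12217/6953 + (1/54)*(1/16396)) + 14907) - 12590 = ((-12217/6953 + 1/885384) + 14907) - 12590 = (-10816729375/6156074952 + 14907) - 12590 = 91757792580089/6156074952 - 12590 = 14252808934409/6156074952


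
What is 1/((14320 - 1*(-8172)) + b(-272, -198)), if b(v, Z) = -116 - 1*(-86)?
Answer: 1/22462 ≈ 4.4520e-5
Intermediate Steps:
b(v, Z) = -30 (b(v, Z) = -116 + 86 = -30)
1/((14320 - 1*(-8172)) + b(-272, -198)) = 1/((14320 - 1*(-8172)) - 30) = 1/((14320 + 8172) - 30) = 1/(22492 - 30) = 1/22462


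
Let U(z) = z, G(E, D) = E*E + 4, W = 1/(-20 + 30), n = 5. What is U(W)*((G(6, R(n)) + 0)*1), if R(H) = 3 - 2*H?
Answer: 4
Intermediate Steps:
W = ⅒ (W = 1/10 = ⅒ ≈ 0.10000)
G(E, D) = 4 + E² (G(E, D) = E² + 4 = 4 + E²)
U(W)*((G(6, R(n)) + 0)*1) = (((4 + 6²) + 0)*1)/10 = (((4 + 36) + 0)*1)/10 = ((40 + 0)*1)/10 = (40*1)/10 = (⅒)*40 = 4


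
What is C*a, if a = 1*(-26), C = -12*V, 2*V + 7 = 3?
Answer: -624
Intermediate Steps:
V = -2 (V = -7/2 + (½)*3 = -7/2 + 3/2 = -2)
C = 24 (C = -12*(-2) = -4*(-6) = 24)
a = -26
C*a = 24*(-26) = -624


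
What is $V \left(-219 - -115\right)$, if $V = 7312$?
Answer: $-760448$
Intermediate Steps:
$V \left(-219 - -115\right) = 7312 \left(-219 - -115\right) = 7312 \left(-219 + 115\right) = 7312 \left(-104\right) = -760448$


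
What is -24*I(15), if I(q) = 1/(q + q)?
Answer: -4/5 ≈ -0.80000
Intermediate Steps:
I(q) = 1/(2*q)
-24*I(15) = -12/15 = -24*1/30 = -4/5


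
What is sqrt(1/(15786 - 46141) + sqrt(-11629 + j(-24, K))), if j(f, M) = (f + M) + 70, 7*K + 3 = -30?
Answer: sqrt(-1487395 + 6449982175*I*sqrt(567798))/212485 ≈ 7.3364 + 7.3364*I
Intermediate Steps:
K = -33/7 (K = -3/7 + (1/7)*(-30) = -3/7 - 30/7 = -33/7 ≈ -4.7143)
j(f, M) = 70 + M + f (j(f, M) = (M + f) + 70 = 70 + M + f)
sqrt(1/(15786 - 46141) + sqrt(-11629 + j(-24, K))) = sqrt(1/(15786 - 46141) + sqrt(-11629 + (70 - 33/7 - 24))) = sqrt(1/(-30355) + sqrt(-11629 + 289/7)) = sqrt(-1/30355 + sqrt(-81114/7)) = sqrt(-1/30355 + I*sqrt(567798)/7)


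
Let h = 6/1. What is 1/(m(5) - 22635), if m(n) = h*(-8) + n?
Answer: -1/22678 ≈ -4.4096e-5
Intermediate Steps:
h = 6 (h = 6*1 = 6)
m(n) = -48 + n (m(n) = 6*(-8) + n = -48 + n)
1/(m(5) - 22635) = 1/((-48 + 5) - 22635) = 1/(-43 - 22635) = 1/(-22678) = -1/22678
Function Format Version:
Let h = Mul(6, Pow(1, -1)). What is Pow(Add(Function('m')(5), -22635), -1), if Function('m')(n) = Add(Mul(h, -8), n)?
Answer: Rational(-1, 22678) ≈ -4.4096e-5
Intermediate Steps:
h = 6 (h = Mul(6, 1) = 6)
Function('m')(n) = Add(-48, n) (Function('m')(n) = Add(Mul(6, -8), n) = Add(-48, n))
Pow(Add(Function('m')(5), -22635), -1) = Pow(Add(Add(-48, 5), -22635), -1) = Pow(Add(-43, -22635), -1) = Pow(-22678, -1) = Rational(-1, 22678)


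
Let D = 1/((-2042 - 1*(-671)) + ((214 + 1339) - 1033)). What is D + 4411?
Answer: 3753760/851 ≈ 4411.0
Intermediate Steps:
D = -1/851 (D = 1/((-2042 + 671) + (1553 - 1033)) = 1/(-1371 + 520) = 1/(-851) = -1/851 ≈ -0.0011751)
D + 4411 = -1/851 + 4411 = 3753760/851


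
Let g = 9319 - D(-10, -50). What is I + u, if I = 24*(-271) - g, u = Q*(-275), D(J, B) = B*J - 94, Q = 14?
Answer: -19267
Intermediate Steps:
D(J, B) = -94 + B*J
g = 8913 (g = 9319 - (-94 - 50*(-10)) = 9319 - (-94 + 500) = 9319 - 1*406 = 9319 - 406 = 8913)
u = -3850 (u = 14*(-275) = -3850)
I = -15417 (I = 24*(-271) - 1*8913 = -6504 - 8913 = -15417)
I + u = -15417 - 3850 = -19267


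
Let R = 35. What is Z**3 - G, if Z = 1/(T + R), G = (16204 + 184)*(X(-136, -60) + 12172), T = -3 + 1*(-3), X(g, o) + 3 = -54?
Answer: -4842207181179/24389 ≈ -1.9854e+8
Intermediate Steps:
X(g, o) = -57 (X(g, o) = -3 - 54 = -57)
T = -6 (T = -3 - 3 = -6)
G = 198540620 (G = (16204 + 184)*(-57 + 12172) = 16388*12115 = 198540620)
Z = 1/29 (Z = 1/(-6 + 35) = 1/29 ≈ 0.034483)
Z**3 - G = (1/29)**3 - 1*198540620 = 1/24389 - 198540620 = -4842207181179/24389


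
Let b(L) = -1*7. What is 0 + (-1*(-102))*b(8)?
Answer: -714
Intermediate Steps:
b(L) = -7
0 + (-1*(-102))*b(8) = 0 - 1*(-102)*(-7) = 0 + 102*(-7) = 0 - 714 = -714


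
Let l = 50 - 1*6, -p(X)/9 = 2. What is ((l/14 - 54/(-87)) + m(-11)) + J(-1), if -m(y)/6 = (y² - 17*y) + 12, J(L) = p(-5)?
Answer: -392650/203 ≈ -1934.2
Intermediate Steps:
p(X) = -18 (p(X) = -9*2 = -18)
J(L) = -18
l = 44 (l = 50 - 6 = 44)
m(y) = -72 - 6*y² + 102*y (m(y) = -6*((y² - 17*y) + 12) = -6*(12 + y² - 17*y) = -72 - 6*y² + 102*y)
((l/14 - 54/(-87)) + m(-11)) + J(-1) = ((44/14 - 54/(-87)) + (-72 - 6*(-11)² + 102*(-11))) - 18 = ((44*(1/14) - 54*(-1/87)) + (-72 - 6*121 - 1122)) - 18 = ((22/7 + 18/29) + (-72 - 726 - 1122)) - 18 = (764/203 - 1920) - 18 = -388996/203 - 18 = -392650/203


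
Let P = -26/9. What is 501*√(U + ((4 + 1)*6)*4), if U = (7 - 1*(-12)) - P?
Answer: 167*√1277 ≈ 5967.8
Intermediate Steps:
P = -26/9 (P = -26*⅑ = -26/9 ≈ -2.8889)
U = 197/9 (U = (7 - 1*(-12)) - 1*(-26/9) = (7 + 12) + 26/9 = 19 + 26/9 = 197/9 ≈ 21.889)
501*√(U + ((4 + 1)*6)*4) = 501*√(197/9 + ((4 + 1)*6)*4) = 501*√(197/9 + (5*6)*4) = 501*√(197/9 + 30*4) = 501*√(197/9 + 120) = 501*√(1277/9) = 501*(√1277/3) = 167*√1277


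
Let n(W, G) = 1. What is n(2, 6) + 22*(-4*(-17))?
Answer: 1497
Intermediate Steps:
n(2, 6) + 22*(-4*(-17)) = 1 + 22*(-4*(-17)) = 1 + 22*68 = 1 + 1496 = 1497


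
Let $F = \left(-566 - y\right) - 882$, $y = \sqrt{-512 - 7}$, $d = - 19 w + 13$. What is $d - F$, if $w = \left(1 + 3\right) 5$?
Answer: $1081 + i \sqrt{519} \approx 1081.0 + 22.782 i$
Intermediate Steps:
$w = 20$ ($w = 4 \cdot 5 = 20$)
$d = -367$ ($d = \left(-19\right) 20 + 13 = -380 + 13 = -367$)
$y = i \sqrt{519}$ ($y = \sqrt{-519} = i \sqrt{519} \approx 22.782 i$)
$F = -1448 - i \sqrt{519}$ ($F = \left(-566 - i \sqrt{519}\right) - 882 = -1448 - i \sqrt{519} \approx -1448.0 - 22.782 i$)
$d - F = -367 - \left(-1448 - i \sqrt{519}\right) = -367 + \left(1448 + i \sqrt{519}\right) = 1081 + i \sqrt{519}$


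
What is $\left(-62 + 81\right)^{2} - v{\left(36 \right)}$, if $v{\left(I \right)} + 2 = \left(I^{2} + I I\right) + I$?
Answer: $-2265$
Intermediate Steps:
$v{\left(I \right)} = -2 + I + 2 I^{2}$ ($v{\left(I \right)} = -2 + \left(\left(I^{2} + I I\right) + I\right) = -2 + \left(\left(I^{2} + I^{2}\right) + I\right) = -2 + \left(2 I^{2} + I\right) = -2 + \left(I + 2 I^{2}\right) = -2 + I + 2 I^{2}$)
$\left(-62 + 81\right)^{2} - v{\left(36 \right)} = \left(-62 + 81\right)^{2} - \left(-2 + 36 + 2 \cdot 36^{2}\right) = 19^{2} - \left(-2 + 36 + 2 \cdot 1296\right) = 361 - \left(-2 + 36 + 2592\right) = 361 - 2626 = -2265$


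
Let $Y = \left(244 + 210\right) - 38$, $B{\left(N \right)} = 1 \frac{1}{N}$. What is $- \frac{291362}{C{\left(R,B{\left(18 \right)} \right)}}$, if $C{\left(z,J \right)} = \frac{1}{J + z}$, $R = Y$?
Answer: $- \frac{1091005009}{9} \approx -1.2122 \cdot 10^{8}$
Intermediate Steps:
$B{\left(N \right)} = \frac{1}{N}$
$Y = 416$ ($Y = 454 - 38 = 416$)
$R = 416$
$- \frac{291362}{C{\left(R,B{\left(18 \right)} \right)}} = - \frac{291362}{\frac{1}{\frac{1}{18} + 416}} = - \frac{291362}{\frac{1}{\frac{7489}{18}}} = - \frac{291362}{\frac{18}{7489}} = \left(-291362\right) \frac{7489}{18} = - \frac{1091005009}{9}$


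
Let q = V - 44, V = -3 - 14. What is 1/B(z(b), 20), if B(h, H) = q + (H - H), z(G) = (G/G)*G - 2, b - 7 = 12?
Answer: -1/61 ≈ -0.016393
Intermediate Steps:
b = 19 (b = 7 + 12 = 19)
V = -17
z(G) = -2 + G (z(G) = 1*G - 2 = G - 2 = -2 + G)
q = -61 (q = -17 - 44 = -61)
B(h, H) = -61 (B(h, H) = -61 + (H - H) = -61 + 0 = -61)
1/B(z(b), 20) = 1/(-61) = -1/61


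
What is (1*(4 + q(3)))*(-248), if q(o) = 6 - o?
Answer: -1736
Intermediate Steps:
(1*(4 + q(3)))*(-248) = (1*(4 + (6 - 1*3)))*(-248) = (1*(4 + (6 - 3)))*(-248) = (1*(4 + 3))*(-248) = (1*7)*(-248) = 7*(-248) = -1736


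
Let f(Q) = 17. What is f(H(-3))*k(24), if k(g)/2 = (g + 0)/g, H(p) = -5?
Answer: 34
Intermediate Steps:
k(g) = 2 (k(g) = 2*((g + 0)/g) = 2*(g/g) = 2*1 = 2)
f(H(-3))*k(24) = 17*2 = 34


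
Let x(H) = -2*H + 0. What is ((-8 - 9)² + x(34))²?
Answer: 48841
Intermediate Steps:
x(H) = -2*H
((-8 - 9)² + x(34))² = ((-8 - 9)² - 2*34)² = ((-17)² - 68)² = (289 - 68)² = 221² = 48841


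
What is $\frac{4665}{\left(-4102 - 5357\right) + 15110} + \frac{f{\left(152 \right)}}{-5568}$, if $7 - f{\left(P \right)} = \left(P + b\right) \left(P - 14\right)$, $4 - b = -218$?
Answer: $\frac{317594575}{31464768} \approx 10.094$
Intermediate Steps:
$b = 222$ ($b = 4 - -218 = 4 + 218 = 222$)
$f{\left(P \right)} = 7 - \left(-14 + P\right) \left(222 + P\right)$ ($f{\left(P \right)} = 7 - \left(P + 222\right) \left(P - 14\right) = 7 - \left(222 + P\right) \left(-14 + P\right) = 7 - \left(-14 + P\right) \left(222 + P\right)$)
$\frac{4665}{\left(-4102 - 5357\right) + 15110} + \frac{f{\left(152 \right)}}{-5568} = \frac{4665}{\left(-4102 - 5357\right) + 15110} + \frac{3115 - 152^{2} - 31616}{-5568} = \frac{4665}{-9459 + 15110} + \left(3115 - 23104 - 31616\right) \left(- \frac{1}{5568}\right) = \frac{4665}{5651} + \left(3115 - 23104 - 31616\right) \left(- \frac{1}{5568}\right) = 4665 \cdot \frac{1}{5651} - - \frac{51605}{5568} = \frac{4665}{5651} + \frac{51605}{5568} = \frac{317594575}{31464768}$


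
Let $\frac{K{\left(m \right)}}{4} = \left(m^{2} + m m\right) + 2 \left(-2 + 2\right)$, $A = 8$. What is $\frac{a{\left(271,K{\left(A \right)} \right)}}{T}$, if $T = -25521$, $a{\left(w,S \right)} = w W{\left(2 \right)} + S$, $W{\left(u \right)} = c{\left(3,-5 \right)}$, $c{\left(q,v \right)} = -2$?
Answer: $\frac{10}{8507} \approx 0.0011755$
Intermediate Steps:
$W{\left(u \right)} = -2$
$K{\left(m \right)} = 8 m^{2}$ ($K{\left(m \right)} = 4 \left(\left(m^{2} + m m\right) + 2 \left(-2 + 2\right)\right) = 4 \left(\left(m^{2} + m^{2}\right) + 2 \cdot 0\right) = 4 \left(2 m^{2} + 0\right) = 4 \cdot 2 m^{2} = 8 m^{2}$)
$a{\left(w,S \right)} = S - 2 w$ ($a{\left(w,S \right)} = w \left(-2\right) + S = - 2 w + S = S - 2 w$)
$\frac{a{\left(271,K{\left(A \right)} \right)}}{T} = \frac{8 \cdot 8^{2} - 542}{-25521} = \left(8 \cdot 64 - 542\right) \left(- \frac{1}{25521}\right) = \left(512 - 542\right) \left(- \frac{1}{25521}\right) = \left(-30\right) \left(- \frac{1}{25521}\right) = \frac{10}{8507}$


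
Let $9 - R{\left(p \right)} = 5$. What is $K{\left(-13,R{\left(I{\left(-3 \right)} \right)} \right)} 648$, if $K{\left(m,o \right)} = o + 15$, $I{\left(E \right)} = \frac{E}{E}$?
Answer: $12312$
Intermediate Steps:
$I{\left(E \right)} = 1$
$R{\left(p \right)} = 4$ ($R{\left(p \right)} = 9 - 5 = 4$)
$K{\left(m,o \right)} = 15 + o$
$K{\left(-13,R{\left(I{\left(-3 \right)} \right)} \right)} 648 = \left(15 + 4\right) 648 = 19 \cdot 648 = 12312$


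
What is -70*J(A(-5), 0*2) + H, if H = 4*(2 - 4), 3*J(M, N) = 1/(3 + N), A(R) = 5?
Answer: -142/9 ≈ -15.778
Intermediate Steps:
J(M, N) = 1/(3*(3 + N))
H = -8 (H = 4*(-2) = -8)
-70*J(A(-5), 0*2) + H = -70/(3*(3 + 0*2)) - 8 = -70/(3*(3 + 0)) - 8 = -70/(3*3) - 8 = -70*⅑ - 8 = -70/9 - 8 = -142/9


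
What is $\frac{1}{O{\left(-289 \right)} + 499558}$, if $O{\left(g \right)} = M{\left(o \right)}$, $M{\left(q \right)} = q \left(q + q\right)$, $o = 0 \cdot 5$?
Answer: $\frac{1}{499558} \approx 2.0018 \cdot 10^{-6}$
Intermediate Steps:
$o = 0$
$M{\left(q \right)} = 2 q^{2}$ ($M{\left(q \right)} = q 2 q = 2 q^{2}$)
$O{\left(g \right)} = 0$ ($O{\left(g \right)} = 2 \cdot 0^{2} = 2 \cdot 0 = 0$)
$\frac{1}{O{\left(-289 \right)} + 499558} = \frac{1}{0 + 499558} = \frac{1}{499558}$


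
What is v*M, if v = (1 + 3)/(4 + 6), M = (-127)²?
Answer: 32258/5 ≈ 6451.6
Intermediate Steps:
M = 16129
v = ⅖ (v = 4/10 = 4*(⅒) = ⅖ ≈ 0.40000)
v*M = (⅖)*16129 = 32258/5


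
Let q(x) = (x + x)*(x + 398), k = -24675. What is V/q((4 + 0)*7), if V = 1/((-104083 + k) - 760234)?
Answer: -1/21207793152 ≈ -4.7153e-11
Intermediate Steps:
V = -1/888992 (V = 1/((-104083 - 24675) - 760234) = 1/(-128758 - 760234) = 1/(-888992) = -1/888992 ≈ -1.1249e-6)
q(x) = 2*x*(398 + x) (q(x) = (2*x)*(398 + x) = 2*x*(398 + x))
V/q((4 + 0)*7) = -1/(14*(4 + 0)*(398 + (4 + 0)*7))/888992 = -1/(56*(398 + 4*7))/888992 = -1/(56*(398 + 28))/888992 = -1/(888992*(2*28*426)) = -1/888992/23856 = -1/888992*1/23856 = -1/21207793152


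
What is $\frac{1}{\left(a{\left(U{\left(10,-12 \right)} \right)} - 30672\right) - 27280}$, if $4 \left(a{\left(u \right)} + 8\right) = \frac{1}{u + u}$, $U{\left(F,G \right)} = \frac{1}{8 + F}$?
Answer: $- \frac{4}{231831} \approx -1.7254 \cdot 10^{-5}$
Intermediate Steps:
$a{\left(u \right)} = -8 + \frac{1}{8 u}$ ($a{\left(u \right)} = -8 + \frac{1}{4 \left(u + u\right)} = -8 + \frac{1}{4 \cdot 2 u} = -8 + \frac{\frac{1}{2} \frac{1}{u}}{4} = -8 + \frac{1}{8 u}$)
$\frac{1}{\left(a{\left(U{\left(10,-12 \right)} \right)} - 30672\right) - 27280} = \frac{1}{\left(\left(-8 + \frac{1}{8 \frac{1}{8 + 10}}\right) - 30672\right) - 27280} = \frac{1}{\left(\left(-8 + \frac{1}{8 \cdot \frac{1}{18}}\right) - 30672\right) - 27280} = \frac{1}{\left(\left(-8 + \frac{\frac{1}{\frac{1}{18}}}{8}\right) - 30672\right) - 27280} = \frac{1}{\left(\left(-8 + \frac{1}{8} \cdot 18\right) - 30672\right) - 27280} = \frac{1}{\left(\left(-8 + \frac{9}{4}\right) - 30672\right) - 27280} = \frac{1}{\left(- \frac{23}{4} - 30672\right) - 27280} = \frac{1}{- \frac{122711}{4} - 27280} = \frac{1}{- \frac{231831}{4}} = - \frac{4}{231831}$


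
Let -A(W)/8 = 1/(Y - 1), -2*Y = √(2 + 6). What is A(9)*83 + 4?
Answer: -660 + 664*√2 ≈ 279.04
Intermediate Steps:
Y = -√2 (Y = -√(2 + 6)/2 = -√2 ≈ -1.4142)
A(W) = -8/(-1 - √2) (A(W) = -8/(-√2 - 1) = -8/(-1 - √2))
A(9)*83 + 4 = (-8 + 8*√2)*83 + 4 = (-664 + 664*√2) + 4 = -660 + 664*√2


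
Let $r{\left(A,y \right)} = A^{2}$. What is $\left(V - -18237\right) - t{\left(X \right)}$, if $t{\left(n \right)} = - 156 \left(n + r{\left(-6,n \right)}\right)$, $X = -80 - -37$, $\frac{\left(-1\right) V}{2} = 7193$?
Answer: $2759$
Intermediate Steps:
$V = -14386$ ($V = \left(-2\right) 7193 = -14386$)
$X = -43$ ($X = -80 + 37 = -43$)
$t{\left(n \right)} = -5616 - 156 n$ ($t{\left(n \right)} = - 156 \left(n + \left(-6\right)^{2}\right) = - 156 \left(n + 36\right) = - 156 \left(36 + n\right) = -5616 - 156 n$)
$\left(V - -18237\right) - t{\left(X \right)} = \left(-14386 - -18237\right) - \left(-5616 - -6708\right) = \left(-14386 + 18237\right) - \left(-5616 + 6708\right) = 3851 - 1092 = 2759$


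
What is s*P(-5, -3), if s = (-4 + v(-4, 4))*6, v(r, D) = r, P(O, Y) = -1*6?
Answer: 288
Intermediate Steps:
P(O, Y) = -6
s = -48 (s = (-4 - 4)*6 = -8*6 = -48)
s*P(-5, -3) = -48*(-6) = 288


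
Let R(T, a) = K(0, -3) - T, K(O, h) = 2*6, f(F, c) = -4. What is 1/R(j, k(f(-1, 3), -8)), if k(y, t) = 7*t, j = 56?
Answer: -1/44 ≈ -0.022727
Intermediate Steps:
K(O, h) = 12
R(T, a) = 12 - T
1/R(j, k(f(-1, 3), -8)) = 1/(12 - 1*56) = 1/(12 - 56) = 1/(-44) = -1/44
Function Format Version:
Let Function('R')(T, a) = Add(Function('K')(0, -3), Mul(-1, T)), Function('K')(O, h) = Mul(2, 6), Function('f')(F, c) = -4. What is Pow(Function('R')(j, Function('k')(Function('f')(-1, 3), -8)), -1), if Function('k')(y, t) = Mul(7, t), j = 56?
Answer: Rational(-1, 44) ≈ -0.022727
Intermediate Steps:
Function('K')(O, h) = 12
Function('R')(T, a) = Add(12, Mul(-1, T))
Pow(Function('R')(j, Function('k')(Function('f')(-1, 3), -8)), -1) = Pow(Add(12, Mul(-1, 56)), -1) = Pow(Add(12, -56), -1) = Pow(-44, -1) = Rational(-1, 44)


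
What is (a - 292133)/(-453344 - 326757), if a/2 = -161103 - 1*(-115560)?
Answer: 383219/780101 ≈ 0.49124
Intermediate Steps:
a = -91086 (a = 2*(-161103 - 1*(-115560)) = 2*(-161103 + 115560) = 2*(-45543) = -91086)
(a - 292133)/(-453344 - 326757) = (-91086 - 292133)/(-453344 - 326757) = -383219/(-780101) = -383219*(-1/780101) = 383219/780101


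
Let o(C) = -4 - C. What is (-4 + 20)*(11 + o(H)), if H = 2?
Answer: 80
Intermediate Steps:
(-4 + 20)*(11 + o(H)) = (-4 + 20)*(11 + (-4 - 1*2)) = 16*(11 + (-4 - 2)) = 16*(11 - 6) = 16*5 = 80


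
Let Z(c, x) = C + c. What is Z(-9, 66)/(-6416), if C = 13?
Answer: -1/1604 ≈ -0.00062344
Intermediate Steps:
Z(c, x) = 13 + c
Z(-9, 66)/(-6416) = (13 - 9)/(-6416) = 4*(-1/6416) = -1/1604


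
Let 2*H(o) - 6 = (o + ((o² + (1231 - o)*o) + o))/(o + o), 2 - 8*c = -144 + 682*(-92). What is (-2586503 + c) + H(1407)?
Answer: -5156661/2 ≈ -2.5783e+6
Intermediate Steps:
c = 31445/4 (c = ¼ - (-144 + 682*(-92))/8 = ¼ - (-144 - 62744)/8 = ¼ - ⅛*(-62888) = ¼ + 7861 = 31445/4 ≈ 7861.3)
H(o) = 3 + (o² + 2*o + o*(1231 - o))/(4*o) (H(o) = 3 + ((o + ((o² + (1231 - o)*o) + o))/(o + o))/2 = 3 + ((o + ((o² + o*(1231 - o)) + o))/((2*o)))/2 = 3 + ((o + (o + o² + o*(1231 - o)))*(1/(2*o)))/2 = 3 + ((o² + 2*o + o*(1231 - o))*(1/(2*o)))/2 = 3 + ((o² + 2*o + o*(1231 - o))/(2*o))/2 = 3 + (o² + 2*o + o*(1231 - o))/(4*o))
(-2586503 + c) + H(1407) = (-2586503 + 31445/4) + 1245/4 = -10314567/4 + 1245/4 = -5156661/2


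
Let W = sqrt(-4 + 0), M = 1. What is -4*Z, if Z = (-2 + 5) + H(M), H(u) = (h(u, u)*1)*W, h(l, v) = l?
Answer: -12 - 8*I ≈ -12.0 - 8.0*I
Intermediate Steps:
W = 2*I (W = sqrt(-4) = 2*I ≈ 2.0*I)
H(u) = 2*I*u (H(u) = (u*1)*(2*I) = u*(2*I) = 2*I*u)
Z = 3 + 2*I (Z = (-2 + 5) + 2*I*1 = 3 + 2*I ≈ 3.0 + 2.0*I)
-4*Z = -4*(3 + 2*I) = -12 - 8*I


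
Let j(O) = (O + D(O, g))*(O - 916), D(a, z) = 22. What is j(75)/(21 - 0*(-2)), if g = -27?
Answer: -81577/21 ≈ -3884.6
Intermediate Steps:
j(O) = (-916 + O)*(22 + O) (j(O) = (O + 22)*(O - 916) = (22 + O)*(-916 + O) = (-916 + O)*(22 + O))
j(75)/(21 - 0*(-2)) = (-20152 + 75**2 - 894*75)/(21 - 0*(-2)) = (-20152 + 5625 - 67050)/(21 - 74*0) = -81577/(21 + 0) = -81577/21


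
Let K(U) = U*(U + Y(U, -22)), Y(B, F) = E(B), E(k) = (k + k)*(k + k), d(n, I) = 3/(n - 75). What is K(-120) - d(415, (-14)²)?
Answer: -2345184003/340 ≈ -6.8976e+6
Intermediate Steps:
d(n, I) = 3/(-75 + n)
E(k) = 4*k² (E(k) = (2*k)*(2*k) = 4*k²)
Y(B, F) = 4*B²
K(U) = U*(U + 4*U²)
K(-120) - d(415, (-14)²) = (-120)²*(1 + 4*(-120)) - 3/(-75 + 415) = 14400*(1 - 480) - 3/340 = 14400*(-479) - 3/340 = -6897600 - 1*3/340 = -6897600 - 3/340 = -2345184003/340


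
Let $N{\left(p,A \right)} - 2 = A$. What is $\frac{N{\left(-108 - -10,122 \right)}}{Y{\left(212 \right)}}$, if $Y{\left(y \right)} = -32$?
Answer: $- \frac{31}{8} \approx -3.875$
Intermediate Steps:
$N{\left(p,A \right)} = 2 + A$
$\frac{N{\left(-108 - -10,122 \right)}}{Y{\left(212 \right)}} = \frac{2 + 122}{-32} = 124 \left(- \frac{1}{32}\right) = - \frac{31}{8}$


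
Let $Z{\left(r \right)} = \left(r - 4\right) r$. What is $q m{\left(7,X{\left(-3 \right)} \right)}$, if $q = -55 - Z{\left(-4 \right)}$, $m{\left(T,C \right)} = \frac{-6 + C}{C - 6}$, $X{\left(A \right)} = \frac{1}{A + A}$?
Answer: $-87$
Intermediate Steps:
$X{\left(A \right)} = \frac{1}{2 A}$
$m{\left(T,C \right)} = 1$ ($m{\left(T,C \right)} = \frac{-6 + C}{-6 + C} = 1$)
$Z{\left(r \right)} = r \left(-4 + r\right)$ ($Z{\left(r \right)} = \left(-4 + r\right) r = r \left(-4 + r\right)$)
$q = -87$ ($q = -55 - - 4 \left(-4 - 4\right) = -55 - \left(-4\right) \left(-8\right) = -55 - 32 = -87$)
$q m{\left(7,X{\left(-3 \right)} \right)} = \left(-87\right) 1 = -87$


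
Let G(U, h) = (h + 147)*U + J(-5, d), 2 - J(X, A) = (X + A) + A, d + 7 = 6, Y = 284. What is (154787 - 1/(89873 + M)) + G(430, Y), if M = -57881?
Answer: 10881310991/31992 ≈ 3.4013e+5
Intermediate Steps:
d = -1 (d = -7 + 6 = -1)
J(X, A) = 2 - X - 2*A (J(X, A) = 2 - ((X + A) + A) = 2 - ((A + X) + A) = 2 - (X + 2*A) = 2 + (-X - 2*A) = 2 - X - 2*A)
G(U, h) = 9 + U*(147 + h) (G(U, h) = (h + 147)*U + (2 - 1*(-5) - 2*(-1)) = (147 + h)*U + (2 + 5 + 2) = U*(147 + h) + 9 = 9 + U*(147 + h))
(154787 - 1/(89873 + M)) + G(430, Y) = (154787 - 1/(89873 - 57881)) + (9 + 147*430 + 430*284) = (154787 - 1/31992) + (9 + 63210 + 122120) = (154787 - 1*1/31992) + 185339 = (154787 - 1/31992) + 185339 = 4951945703/31992 + 185339 = 10881310991/31992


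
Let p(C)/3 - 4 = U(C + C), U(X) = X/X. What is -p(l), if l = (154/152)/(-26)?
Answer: -15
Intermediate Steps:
U(X) = 1
l = -77/1976 (l = (154*(1/152))*(-1/26) = (77/76)*(-1/26) = -77/1976 ≈ -0.038968)
p(C) = 15 (p(C) = 12 + 3*1 = 12 + 3 = 15)
-p(l) = -1*15 = -15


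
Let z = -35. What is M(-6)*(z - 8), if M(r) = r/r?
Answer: -43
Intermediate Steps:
M(r) = 1
M(-6)*(z - 8) = 1*(-35 - 8) = 1*(-43) = -43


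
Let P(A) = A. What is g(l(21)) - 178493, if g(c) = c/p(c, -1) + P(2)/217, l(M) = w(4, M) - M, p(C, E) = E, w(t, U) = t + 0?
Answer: -38729290/217 ≈ -1.7848e+5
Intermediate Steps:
w(t, U) = t
l(M) = 4 - M
g(c) = 2/217 - c (g(c) = c/(-1) + 2/217 = c*(-1) + 2*(1/217) = -c + 2/217 = 2/217 - c)
g(l(21)) - 178493 = (2/217 - (4 - 1*21)) - 178493 = (2/217 - (4 - 21)) - 178493 = (2/217 - 1*(-17)) - 178493 = (2/217 + 17) - 178493 = 3691/217 - 178493 = -38729290/217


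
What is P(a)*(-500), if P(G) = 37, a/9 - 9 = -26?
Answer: -18500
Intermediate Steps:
a = -153 (a = 81 + 9*(-26) = 81 - 234 = -153)
P(a)*(-500) = 37*(-500) = -18500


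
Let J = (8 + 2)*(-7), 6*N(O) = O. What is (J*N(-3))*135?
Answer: 4725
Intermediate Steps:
N(O) = O/6
J = -70 (J = 10*(-7) = -70)
(J*N(-3))*135 = -35*(-3)/3*135 = -70*(-½)*135 = 35*135 = 4725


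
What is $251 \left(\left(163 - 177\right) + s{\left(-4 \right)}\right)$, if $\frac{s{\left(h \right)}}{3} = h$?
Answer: $-6526$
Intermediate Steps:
$s{\left(h \right)} = 3 h$
$251 \left(\left(163 - 177\right) + s{\left(-4 \right)}\right) = 251 \left(\left(163 - 177\right) + 3 \left(-4\right)\right) = 251 \left(\left(163 - 177\right) - 12\right) = 251 \left(-14 - 12\right) = 251 \left(-26\right) = -6526$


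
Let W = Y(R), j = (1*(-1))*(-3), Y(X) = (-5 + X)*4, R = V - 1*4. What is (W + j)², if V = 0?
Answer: 1089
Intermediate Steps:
R = -4 (R = 0 - 1*4 = 0 - 4 = -4)
Y(X) = -20 + 4*X
j = 3 (j = -1*(-3) = 3)
W = -36 (W = -20 + 4*(-4) = -20 - 16 = -36)
(W + j)² = (-36 + 3)² = (-33)² = 1089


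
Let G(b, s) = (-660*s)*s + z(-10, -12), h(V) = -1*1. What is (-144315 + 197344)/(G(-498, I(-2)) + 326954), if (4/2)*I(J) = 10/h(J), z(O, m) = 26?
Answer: 53029/310480 ≈ 0.17080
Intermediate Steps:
h(V) = -1
I(J) = -5 (I(J) = (10/(-1))/2 = (10*(-1))/2 = (½)*(-10) = -5)
G(b, s) = 26 - 660*s² (G(b, s) = (-660*s)*s + 26 = -660*s² + 26 = 26 - 660*s²)
(-144315 + 197344)/(G(-498, I(-2)) + 326954) = (-144315 + 197344)/((26 - 660*(-5)²) + 326954) = 53029/((26 - 660*25) + 326954) = 53029/((26 - 16500) + 326954) = 53029/(-16474 + 326954) = 53029/310480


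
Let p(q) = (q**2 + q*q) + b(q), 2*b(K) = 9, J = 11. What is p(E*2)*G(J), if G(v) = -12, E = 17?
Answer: -27798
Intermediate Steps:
b(K) = 9/2 (b(K) = (1/2)*9 = 9/2)
p(q) = 9/2 + 2*q**2 (p(q) = (q**2 + q*q) + 9/2 = (q**2 + q**2) + 9/2 = 2*q**2 + 9/2 = 9/2 + 2*q**2)
p(E*2)*G(J) = (9/2 + 2*(17*2)**2)*(-12) = (9/2 + 2*34**2)*(-12) = (9/2 + 2*1156)*(-12) = (9/2 + 2312)*(-12) = (4633/2)*(-12) = -27798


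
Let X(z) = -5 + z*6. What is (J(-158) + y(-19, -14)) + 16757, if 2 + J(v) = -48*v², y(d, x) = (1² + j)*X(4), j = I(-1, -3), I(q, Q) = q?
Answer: -1181517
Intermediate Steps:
X(z) = -5 + 6*z
j = -1
y(d, x) = 0 (y(d, x) = (1² - 1)*(-5 + 6*4) = (1 - 1)*(-5 + 24) = 0*19 = 0)
J(v) = -2 - 48*v²
(J(-158) + y(-19, -14)) + 16757 = ((-2 - 48*(-158)²) + 0) + 16757 = ((-2 - 48*24964) + 0) + 16757 = ((-2 - 1198272) + 0) + 16757 = (-1198274 + 0) + 16757 = -1198274 + 16757 = -1181517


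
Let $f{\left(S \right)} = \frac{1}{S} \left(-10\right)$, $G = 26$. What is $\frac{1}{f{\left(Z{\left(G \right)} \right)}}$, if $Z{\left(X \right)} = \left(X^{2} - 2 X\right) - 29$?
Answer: $- \frac{119}{2} \approx -59.5$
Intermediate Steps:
$Z{\left(X \right)} = -29 + X^{2} - 2 X$
$f{\left(S \right)} = - \frac{10}{S}$
$\frac{1}{f{\left(Z{\left(G \right)} \right)}} = \frac{1}{\left(-10\right) \frac{1}{-29 + 26^{2} - 52}} = \frac{1}{\left(-10\right) \frac{1}{-29 + 676 - 52}} = \frac{1}{\left(-10\right) \frac{1}{595}} = \frac{1}{- \frac{2}{119}} = - \frac{119}{2}$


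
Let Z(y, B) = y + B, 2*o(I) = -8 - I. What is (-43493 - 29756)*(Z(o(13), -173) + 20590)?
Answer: -2989511437/2 ≈ -1.4948e+9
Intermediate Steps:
o(I) = -4 - I/2 (o(I) = (-8 - I)/2 = -4 - I/2)
Z(y, B) = B + y
(-43493 - 29756)*(Z(o(13), -173) + 20590) = (-43493 - 29756)*((-173 + (-4 - ½*13)) + 20590) = -73249*((-173 + (-4 - 13/2)) + 20590) = -73249*((-173 - 21/2) + 20590) = -73249*(-367/2 + 20590) = -73249*40813/2 = -2989511437/2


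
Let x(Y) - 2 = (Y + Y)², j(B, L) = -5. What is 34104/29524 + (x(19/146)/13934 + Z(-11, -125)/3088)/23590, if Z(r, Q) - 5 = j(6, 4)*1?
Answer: 14934641362396479/12928992176347940 ≈ 1.1551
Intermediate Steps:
Z(r, Q) = 0 (Z(r, Q) = 5 - 5*1 = 5 - 5 = 0)
x(Y) = 2 + 4*Y² (x(Y) = 2 + (Y + Y)² = 2 + (2*Y)² = 2 + 4*Y²)
34104/29524 + (x(19/146)/13934 + Z(-11, -125)/3088)/23590 = 34104/29524 + ((2 + 4*(19/146)²)/13934 + 0/3088)/23590 = 34104*(1/29524) + ((2 + 4*(19*(1/146))²)*(1/13934) + 0*(1/3088))*(1/23590) = 8526/7381 + ((2 + 4*(19/146)²)*(1/13934) + 0)*(1/23590) = 8526/7381 + ((2 + 4*(361/21316))*(1/13934) + 0)*(1/23590) = 8526/7381 + ((2 + 361/5329)*(1/13934) + 0)*(1/23590) = 8526/7381 + ((11019/5329)*(1/13934) + 0)*(1/23590) = 8526/7381 + (11019/74254286 + 0)*(1/23590) = 8526/7381 + (11019/74254286)*(1/23590) = 8526/7381 + 11019/1751658606740 = 14934641362396479/12928992176347940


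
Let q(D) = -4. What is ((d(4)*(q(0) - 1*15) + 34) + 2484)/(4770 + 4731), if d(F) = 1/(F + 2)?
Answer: 15089/57006 ≈ 0.26469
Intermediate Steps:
d(F) = 1/(2 + F)
((d(4)*(q(0) - 1*15) + 34) + 2484)/(4770 + 4731) = (((-4 - 1*15)/(2 + 4) + 34) + 2484)/(4770 + 4731) = (((-4 - 15)/6 + 34) + 2484)/9501 = (((⅙)*(-19) + 34) + 2484)*(1/9501) = ((-19/6 + 34) + 2484)*(1/9501) = (185/6 + 2484)*(1/9501) = (15089/6)*(1/9501) = 15089/57006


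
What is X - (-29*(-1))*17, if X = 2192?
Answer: 1699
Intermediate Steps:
X - (-29*(-1))*17 = 2192 - (-29*(-1))*17 = 2192 - 29*17 = 2192 - 1*493 = 2192 - 493 = 1699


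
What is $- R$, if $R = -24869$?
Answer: $24869$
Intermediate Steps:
$- R = \left(-1\right) \left(-24869\right) = 24869$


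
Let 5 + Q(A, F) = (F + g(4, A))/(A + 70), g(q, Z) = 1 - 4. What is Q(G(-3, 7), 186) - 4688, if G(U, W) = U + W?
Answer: -347099/74 ≈ -4690.5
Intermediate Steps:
g(q, Z) = -3
Q(A, F) = -5 + (-3 + F)/(70 + A) (Q(A, F) = -5 + (F - 3)/(A + 70) = -5 + (-3 + F)/(70 + A))
Q(G(-3, 7), 186) - 4688 = (-353 + 186 - 5*(-3 + 7))/(70 + (-3 + 7)) - 4688 = (-353 + 186 - 5*4)/(70 + 4) - 4688 = (-353 + 186 - 20)/74 - 4688 = (1/74)*(-187) - 4688 = -187/74 - 4688 = -347099/74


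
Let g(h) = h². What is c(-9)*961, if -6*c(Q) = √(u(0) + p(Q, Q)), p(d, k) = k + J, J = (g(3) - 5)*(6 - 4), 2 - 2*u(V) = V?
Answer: 0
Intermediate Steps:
u(V) = 1 - V/2
J = 8 (J = (3² - 5)*(6 - 4) = (9 - 5)*2 = 4*2 = 8)
p(d, k) = 8 + k (p(d, k) = k + 8 = 8 + k)
c(Q) = -√(9 + Q)/6 (c(Q) = -√((1 - ½*0) + (8 + Q))/6 = -√((1 + 0) + (8 + Q))/6 = -√(1 + (8 + Q))/6 = -√(9 + Q)/6)
c(-9)*961 = -√(9 - 9)/6*961 = -√0/6*961 = -⅙*0*961 = 0*961 = 0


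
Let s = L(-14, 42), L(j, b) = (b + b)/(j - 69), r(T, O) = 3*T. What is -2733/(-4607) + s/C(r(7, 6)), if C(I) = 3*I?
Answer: 662089/1147143 ≈ 0.57716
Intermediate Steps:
L(j, b) = 2*b/(-69 + j) (L(j, b) = (2*b)/(-69 + j) = 2*b/(-69 + j))
s = -84/83 (s = 2*42/(-69 - 14) = 2*42/(-83) = 2*42*(-1/83) = -84/83 ≈ -1.0120)
-2733/(-4607) + s/C(r(7, 6)) = -2733/(-4607) - 84/(83*(3*(3*7))) = -2733*(-1/4607) - 84/(83*(3*21)) = 2733/4607 - 84/83/63 = 2733/4607 - 84/83*1/63 = 2733/4607 - 4/249 = 662089/1147143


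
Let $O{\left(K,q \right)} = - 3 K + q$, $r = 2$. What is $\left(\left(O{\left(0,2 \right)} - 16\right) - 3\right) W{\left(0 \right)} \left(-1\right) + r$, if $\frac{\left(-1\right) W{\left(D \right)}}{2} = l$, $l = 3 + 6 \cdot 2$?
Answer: $-508$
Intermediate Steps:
$l = 15$ ($l = 3 + 12 = 15$)
$W{\left(D \right)} = -30$ ($W{\left(D \right)} = \left(-2\right) 15 = -30$)
$O{\left(K,q \right)} = q - 3 K$
$\left(\left(O{\left(0,2 \right)} - 16\right) - 3\right) W{\left(0 \right)} \left(-1\right) + r = \left(\left(\left(2 - 0\right) - 16\right) - 3\right) \left(\left(-30\right) \left(-1\right)\right) + 2 = \left(\left(\left(2 + 0\right) - 16\right) - 3\right) 30 + 2 = \left(\left(2 - 16\right) - 3\right) 30 + 2 = \left(-14 - 3\right) 30 + 2 = \left(-17\right) 30 + 2 = -510 + 2 = -508$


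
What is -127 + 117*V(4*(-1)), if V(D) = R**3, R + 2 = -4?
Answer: -25399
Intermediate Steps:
R = -6 (R = -2 - 4 = -6)
V(D) = -216 (V(D) = (-6)**3 = -216)
-127 + 117*V(4*(-1)) = -127 + 117*(-216) = -127 - 25272 = -25399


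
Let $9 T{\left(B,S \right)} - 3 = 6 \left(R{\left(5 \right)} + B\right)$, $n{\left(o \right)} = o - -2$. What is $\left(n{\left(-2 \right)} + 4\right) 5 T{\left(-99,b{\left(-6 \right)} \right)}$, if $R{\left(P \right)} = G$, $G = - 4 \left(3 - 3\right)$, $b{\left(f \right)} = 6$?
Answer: $- \frac{3940}{3} \approx -1313.3$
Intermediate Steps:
$n{\left(o \right)} = 2 + o$ ($n{\left(o \right)} = o + 2 = 2 + o$)
$G = 0$ ($G = \left(-4\right) 0 = 0$)
$R{\left(P \right)} = 0$
$T{\left(B,S \right)} = \frac{1}{3} + \frac{2 B}{3}$ ($T{\left(B,S \right)} = \frac{1}{3} + \frac{6 \left(0 + B\right)}{9} = \frac{1}{3} + \frac{6 B}{9} = \frac{1}{3} + \frac{2 B}{3}$)
$\left(n{\left(-2 \right)} + 4\right) 5 T{\left(-99,b{\left(-6 \right)} \right)} = \left(\left(2 - 2\right) + 4\right) 5 \left(\frac{1}{3} + \frac{2}{3} \left(-99\right)\right) = \left(0 + 4\right) 5 \left(\frac{1}{3} - 66\right) = 4 \cdot 5 \left(- \frac{197}{3}\right) = 20 \left(- \frac{197}{3}\right) = - \frac{3940}{3}$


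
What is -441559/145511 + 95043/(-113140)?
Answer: -63787787233/16463114540 ≈ -3.8746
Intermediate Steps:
-441559/145511 + 95043/(-113140) = -441559*1/145511 + 95043*(-1/113140) = -441559/145511 - 95043/113140 = -63787787233/16463114540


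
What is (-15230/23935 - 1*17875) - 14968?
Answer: -157222487/4787 ≈ -32844.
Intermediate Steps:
(-15230/23935 - 1*17875) - 14968 = (-15230*1/23935 - 17875) - 14968 = (-3046/4787 - 17875) - 14968 = -85570671/4787 - 14968 = -157222487/4787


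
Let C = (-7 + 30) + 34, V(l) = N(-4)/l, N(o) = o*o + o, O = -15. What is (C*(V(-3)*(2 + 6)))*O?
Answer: 27360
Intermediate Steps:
N(o) = o + o² (N(o) = o² + o = o + o²)
V(l) = 12/l (V(l) = (-4*(1 - 4))/l = (-4*(-3))/l = 12/l)
C = 57 (C = 23 + 34 = 57)
(C*(V(-3)*(2 + 6)))*O = (57*((12/(-3))*(2 + 6)))*(-15) = (57*((12*(-⅓))*8))*(-15) = (57*(-4*8))*(-15) = (57*(-32))*(-15) = -1824*(-15) = 27360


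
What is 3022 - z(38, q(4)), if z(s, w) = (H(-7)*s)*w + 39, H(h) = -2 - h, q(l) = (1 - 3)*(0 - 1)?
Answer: 2603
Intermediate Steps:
q(l) = 2 (q(l) = -2*(-1) = 2)
z(s, w) = 39 + 5*s*w (z(s, w) = ((-2 - 1*(-7))*s)*w + 39 = ((-2 + 7)*s)*w + 39 = (5*s)*w + 39 = 5*s*w + 39 = 39 + 5*s*w)
3022 - z(38, q(4)) = 3022 - (39 + 5*38*2) = 3022 - (39 + 380) = 3022 - 1*419 = 3022 - 419 = 2603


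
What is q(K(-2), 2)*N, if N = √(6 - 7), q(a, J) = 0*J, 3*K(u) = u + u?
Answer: 0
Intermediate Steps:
K(u) = 2*u/3 (K(u) = (u + u)/3 = (2*u)/3 = 2*u/3)
q(a, J) = 0
N = I (N = √(-1) = I ≈ 1.0*I)
q(K(-2), 2)*N = 0*I = 0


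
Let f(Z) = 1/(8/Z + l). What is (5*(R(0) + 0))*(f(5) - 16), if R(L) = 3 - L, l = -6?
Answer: -5355/22 ≈ -243.41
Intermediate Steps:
f(Z) = 1/(-6 + 8/Z) (f(Z) = 1/(8/Z - 6) = 1/(-6 + 8/Z))
(5*(R(0) + 0))*(f(5) - 16) = (5*((3 - 1*0) + 0))*((½)*5/(4 - 3*5) - 16) = (5*((3 + 0) + 0))*((½)*5/(4 - 15) - 16) = (5*(3 + 0))*((½)*5/(-11) - 16) = (5*3)*((½)*5*(-1/11) - 16) = 15*(-5/22 - 16) = 15*(-357/22) = -5355/22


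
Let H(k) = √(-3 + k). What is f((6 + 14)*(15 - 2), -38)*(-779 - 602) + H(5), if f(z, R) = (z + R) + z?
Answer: -665642 + √2 ≈ -6.6564e+5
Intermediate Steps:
f(z, R) = R + 2*z (f(z, R) = (R + z) + z = R + 2*z)
f((6 + 14)*(15 - 2), -38)*(-779 - 602) + H(5) = (-38 + 2*((6 + 14)*(15 - 2)))*(-779 - 602) + √(-3 + 5) = (-38 + 2*(20*13))*(-1381) + √2 = (-38 + 2*260)*(-1381) + √2 = (-38 + 520)*(-1381) + √2 = 482*(-1381) + √2 = -665642 + √2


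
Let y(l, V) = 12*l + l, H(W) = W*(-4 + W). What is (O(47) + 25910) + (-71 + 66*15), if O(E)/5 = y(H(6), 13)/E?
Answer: 1261743/47 ≈ 26846.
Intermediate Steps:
y(l, V) = 13*l
O(E) = 780/E (O(E) = 5*((13*(6*(-4 + 6)))/E) = 5*((13*(6*2))/E) = 5*((13*12)/E) = 5*(156/E) = 780/E)
(O(47) + 25910) + (-71 + 66*15) = (780/47 + 25910) + (-71 + 66*15) = (780*(1/47) + 25910) + (-71 + 990) = (780/47 + 25910) + 919 = 1218550/47 + 919 = 1261743/47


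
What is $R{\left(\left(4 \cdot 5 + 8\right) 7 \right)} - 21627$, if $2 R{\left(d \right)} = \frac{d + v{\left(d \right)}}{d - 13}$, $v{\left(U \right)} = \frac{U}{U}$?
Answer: $- \frac{7915285}{366} \approx -21626.0$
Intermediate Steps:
$v{\left(U \right)} = 1$
$R{\left(d \right)} = \frac{1 + d}{2 \left(-13 + d\right)}$ ($R{\left(d \right)} = \frac{\left(d + 1\right) \frac{1}{d - 13}}{2} = \frac{\left(1 + d\right) \frac{1}{-13 + d}}{2} = \frac{\frac{1}{-13 + d} \left(1 + d\right)}{2} = \frac{1 + d}{2 \left(-13 + d\right)}$)
$R{\left(\left(4 \cdot 5 + 8\right) 7 \right)} - 21627 = \frac{1 + \left(4 \cdot 5 + 8\right) 7}{2 \left(-13 + \left(4 \cdot 5 + 8\right) 7\right)} - 21627 = \frac{1 + \left(20 + 8\right) 7}{2 \left(-13 + \left(20 + 8\right) 7\right)} - 21627 = \frac{1 + 28 \cdot 7}{2 \left(-13 + 28 \cdot 7\right)} - 21627 = \frac{1 + 196}{2 \left(-13 + 196\right)} - 21627 = \frac{1}{2} \cdot \frac{1}{183} \cdot 197 - 21627 = \frac{197}{366} - 21627 = - \frac{7915285}{366}$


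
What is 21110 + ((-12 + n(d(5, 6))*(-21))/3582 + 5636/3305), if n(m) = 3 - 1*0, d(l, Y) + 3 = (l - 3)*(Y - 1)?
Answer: 83310295459/3946170 ≈ 21112.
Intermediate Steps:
d(l, Y) = -3 + (-1 + Y)*(-3 + l) (d(l, Y) = -3 + (l - 3)*(Y - 1) = -3 + (-3 + l)*(-1 + Y) = -3 + (-1 + Y)*(-3 + l))
n(m) = 3 (n(m) = 3 + 0 = 3)
21110 + ((-12 + n(d(5, 6))*(-21))/3582 + 5636/3305) = 21110 + ((-12 + 3*(-21))/3582 + 5636/3305) = 21110 + ((-12 - 63)*(1/3582) + 5636*(1/3305)) = 21110 + (-75*1/3582 + 5636/3305) = 21110 + (-25/1194 + 5636/3305) = 21110 + 6646759/3946170 = 83310295459/3946170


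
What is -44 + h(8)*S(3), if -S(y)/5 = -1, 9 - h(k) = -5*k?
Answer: 201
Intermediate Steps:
h(k) = 9 + 5*k (h(k) = 9 - (-5)*k = 9 + 5*k)
S(y) = 5 (S(y) = -5*(-1) = 5)
-44 + h(8)*S(3) = -44 + (9 + 5*8)*5 = -44 + (9 + 40)*5 = -44 + 49*5 = -44 + 245 = 201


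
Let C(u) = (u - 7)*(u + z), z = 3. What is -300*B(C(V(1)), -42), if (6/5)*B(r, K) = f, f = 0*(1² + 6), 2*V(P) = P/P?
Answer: 0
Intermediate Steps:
V(P) = ½ (V(P) = (P/P)/2 = (½)*1 = ½)
f = 0 (f = 0*(1 + 6) = 0*7 = 0)
C(u) = (-7 + u)*(3 + u) (C(u) = (u - 7)*(u + 3) = (-7 + u)*(3 + u))
B(r, K) = 0 (B(r, K) = (⅚)*0 = 0)
-300*B(C(V(1)), -42) = -300*0 = 0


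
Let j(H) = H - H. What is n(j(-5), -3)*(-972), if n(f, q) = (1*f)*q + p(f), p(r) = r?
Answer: 0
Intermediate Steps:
j(H) = 0
n(f, q) = f + f*q (n(f, q) = (1*f)*q + f = f*q + f = f + f*q)
n(j(-5), -3)*(-972) = (0*(1 - 3))*(-972) = (0*(-2))*(-972) = 0*(-972) = 0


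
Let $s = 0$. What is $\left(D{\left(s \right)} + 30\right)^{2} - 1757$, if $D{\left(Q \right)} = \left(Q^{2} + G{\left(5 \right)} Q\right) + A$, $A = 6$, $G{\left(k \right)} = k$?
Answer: $-461$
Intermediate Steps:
$D{\left(Q \right)} = 6 + Q^{2} + 5 Q$ ($D{\left(Q \right)} = \left(Q^{2} + 5 Q\right) + 6 = 6 + Q^{2} + 5 Q$)
$\left(D{\left(s \right)} + 30\right)^{2} - 1757 = \left(\left(6 + 0^{2} + 5 \cdot 0\right) + 30\right)^{2} - 1757 = \left(\left(6 + 0 + 0\right) + 30\right)^{2} - 1757 = \left(6 + 30\right)^{2} - 1757 = 36^{2} - 1757 = 1296 - 1757 = -461$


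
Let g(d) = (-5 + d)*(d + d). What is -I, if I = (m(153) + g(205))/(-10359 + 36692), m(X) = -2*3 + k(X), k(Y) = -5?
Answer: -81989/26333 ≈ -3.1135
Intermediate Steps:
g(d) = 2*d*(-5 + d) (g(d) = (-5 + d)*(2*d) = 2*d*(-5 + d))
m(X) = -11 (m(X) = -2*3 - 5 = -6 - 5 = -11)
I = 81989/26333 (I = (-11 + 2*205*(-5 + 205))/(-10359 + 36692) = (-11 + 2*205*200)/26333 = (-11 + 82000)*(1/26333) = 81989*(1/26333) = 81989/26333 ≈ 3.1135)
-I = -1*81989/26333 = -81989/26333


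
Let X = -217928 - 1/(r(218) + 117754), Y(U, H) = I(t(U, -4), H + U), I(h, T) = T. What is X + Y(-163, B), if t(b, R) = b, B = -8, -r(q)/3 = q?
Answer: -25539392901/117100 ≈ -2.1810e+5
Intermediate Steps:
r(q) = -3*q
Y(U, H) = H + U
X = -25519368801/117100 (X = -217928 - 1/(-3*218 + 117754) = -217928 - 1/(-654 + 117754) = -217928 - 1/117100 = -25519368801/117100 ≈ -2.1793e+5)
X + Y(-163, B) = -25519368801/117100 + (-8 - 163) = -25519368801/117100 - 171 = -25539392901/117100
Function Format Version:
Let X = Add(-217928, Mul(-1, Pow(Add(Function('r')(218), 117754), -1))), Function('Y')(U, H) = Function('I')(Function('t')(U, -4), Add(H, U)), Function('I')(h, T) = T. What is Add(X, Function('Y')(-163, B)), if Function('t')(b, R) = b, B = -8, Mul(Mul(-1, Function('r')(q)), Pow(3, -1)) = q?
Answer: Rational(-25539392901, 117100) ≈ -2.1810e+5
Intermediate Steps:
Function('r')(q) = Mul(-3, q)
Function('Y')(U, H) = Add(H, U)
X = Rational(-25519368801, 117100) (X = Add(-217928, Mul(-1, Pow(Add(Mul(-3, 218), 117754), -1))) = Add(-217928, Mul(-1, Pow(Add(-654, 117754), -1))) = Add(-217928, Mul(-1, Pow(117100, -1))) = Add(-217928, Mul(-1, Rational(1, 117100))) = Add(-217928, Rational(-1, 117100)) = Rational(-25519368801, 117100) ≈ -2.1793e+5)
Add(X, Function('Y')(-163, B)) = Add(Rational(-25519368801, 117100), Add(-8, -163)) = Add(Rational(-25519368801, 117100), -171) = Rational(-25539392901, 117100)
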